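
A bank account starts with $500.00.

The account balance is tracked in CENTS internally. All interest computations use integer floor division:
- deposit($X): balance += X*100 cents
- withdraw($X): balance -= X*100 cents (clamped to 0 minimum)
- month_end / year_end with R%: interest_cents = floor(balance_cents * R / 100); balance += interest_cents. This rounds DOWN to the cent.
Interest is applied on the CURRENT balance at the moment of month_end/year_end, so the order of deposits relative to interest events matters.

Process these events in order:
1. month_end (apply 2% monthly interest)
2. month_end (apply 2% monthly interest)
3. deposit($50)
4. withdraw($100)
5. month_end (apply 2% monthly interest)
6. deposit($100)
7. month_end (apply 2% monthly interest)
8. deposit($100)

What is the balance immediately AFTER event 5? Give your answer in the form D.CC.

Answer: 479.60

Derivation:
After 1 (month_end (apply 2% monthly interest)): balance=$510.00 total_interest=$10.00
After 2 (month_end (apply 2% monthly interest)): balance=$520.20 total_interest=$20.20
After 3 (deposit($50)): balance=$570.20 total_interest=$20.20
After 4 (withdraw($100)): balance=$470.20 total_interest=$20.20
After 5 (month_end (apply 2% monthly interest)): balance=$479.60 total_interest=$29.60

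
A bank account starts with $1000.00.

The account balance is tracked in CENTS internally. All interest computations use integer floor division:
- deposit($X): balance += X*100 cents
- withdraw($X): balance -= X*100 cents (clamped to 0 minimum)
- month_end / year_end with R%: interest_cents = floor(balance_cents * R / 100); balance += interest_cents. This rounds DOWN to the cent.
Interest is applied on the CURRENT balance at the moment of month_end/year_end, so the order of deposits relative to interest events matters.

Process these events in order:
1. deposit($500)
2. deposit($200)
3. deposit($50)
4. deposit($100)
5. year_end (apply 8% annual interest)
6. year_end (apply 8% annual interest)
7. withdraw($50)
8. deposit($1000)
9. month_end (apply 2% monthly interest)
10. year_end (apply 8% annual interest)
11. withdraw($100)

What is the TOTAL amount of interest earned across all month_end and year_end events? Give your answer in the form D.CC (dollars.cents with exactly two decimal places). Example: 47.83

After 1 (deposit($500)): balance=$1500.00 total_interest=$0.00
After 2 (deposit($200)): balance=$1700.00 total_interest=$0.00
After 3 (deposit($50)): balance=$1750.00 total_interest=$0.00
After 4 (deposit($100)): balance=$1850.00 total_interest=$0.00
After 5 (year_end (apply 8% annual interest)): balance=$1998.00 total_interest=$148.00
After 6 (year_end (apply 8% annual interest)): balance=$2157.84 total_interest=$307.84
After 7 (withdraw($50)): balance=$2107.84 total_interest=$307.84
After 8 (deposit($1000)): balance=$3107.84 total_interest=$307.84
After 9 (month_end (apply 2% monthly interest)): balance=$3169.99 total_interest=$369.99
After 10 (year_end (apply 8% annual interest)): balance=$3423.58 total_interest=$623.58
After 11 (withdraw($100)): balance=$3323.58 total_interest=$623.58

Answer: 623.58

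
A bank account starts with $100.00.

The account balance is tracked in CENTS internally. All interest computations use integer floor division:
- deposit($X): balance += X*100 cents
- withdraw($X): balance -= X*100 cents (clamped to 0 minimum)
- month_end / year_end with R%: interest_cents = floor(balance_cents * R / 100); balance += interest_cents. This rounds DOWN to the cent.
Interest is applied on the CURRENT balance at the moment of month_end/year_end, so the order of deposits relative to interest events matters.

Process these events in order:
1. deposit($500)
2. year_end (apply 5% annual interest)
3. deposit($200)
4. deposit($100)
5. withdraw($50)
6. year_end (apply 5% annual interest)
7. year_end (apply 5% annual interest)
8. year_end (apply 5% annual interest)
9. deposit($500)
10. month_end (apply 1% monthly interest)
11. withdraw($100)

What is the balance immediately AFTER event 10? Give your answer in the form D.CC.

Answer: 1533.89

Derivation:
After 1 (deposit($500)): balance=$600.00 total_interest=$0.00
After 2 (year_end (apply 5% annual interest)): balance=$630.00 total_interest=$30.00
After 3 (deposit($200)): balance=$830.00 total_interest=$30.00
After 4 (deposit($100)): balance=$930.00 total_interest=$30.00
After 5 (withdraw($50)): balance=$880.00 total_interest=$30.00
After 6 (year_end (apply 5% annual interest)): balance=$924.00 total_interest=$74.00
After 7 (year_end (apply 5% annual interest)): balance=$970.20 total_interest=$120.20
After 8 (year_end (apply 5% annual interest)): balance=$1018.71 total_interest=$168.71
After 9 (deposit($500)): balance=$1518.71 total_interest=$168.71
After 10 (month_end (apply 1% monthly interest)): balance=$1533.89 total_interest=$183.89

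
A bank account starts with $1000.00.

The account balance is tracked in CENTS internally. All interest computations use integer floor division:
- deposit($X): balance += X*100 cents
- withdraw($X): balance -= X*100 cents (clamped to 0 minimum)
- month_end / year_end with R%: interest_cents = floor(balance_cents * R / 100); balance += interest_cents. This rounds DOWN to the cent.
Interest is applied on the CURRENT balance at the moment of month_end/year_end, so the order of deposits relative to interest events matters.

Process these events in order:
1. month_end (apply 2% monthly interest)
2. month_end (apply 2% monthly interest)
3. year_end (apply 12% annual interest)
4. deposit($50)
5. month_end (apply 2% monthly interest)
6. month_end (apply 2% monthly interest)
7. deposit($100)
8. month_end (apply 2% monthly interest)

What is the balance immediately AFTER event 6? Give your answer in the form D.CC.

After 1 (month_end (apply 2% monthly interest)): balance=$1020.00 total_interest=$20.00
After 2 (month_end (apply 2% monthly interest)): balance=$1040.40 total_interest=$40.40
After 3 (year_end (apply 12% annual interest)): balance=$1165.24 total_interest=$165.24
After 4 (deposit($50)): balance=$1215.24 total_interest=$165.24
After 5 (month_end (apply 2% monthly interest)): balance=$1239.54 total_interest=$189.54
After 6 (month_end (apply 2% monthly interest)): balance=$1264.33 total_interest=$214.33

Answer: 1264.33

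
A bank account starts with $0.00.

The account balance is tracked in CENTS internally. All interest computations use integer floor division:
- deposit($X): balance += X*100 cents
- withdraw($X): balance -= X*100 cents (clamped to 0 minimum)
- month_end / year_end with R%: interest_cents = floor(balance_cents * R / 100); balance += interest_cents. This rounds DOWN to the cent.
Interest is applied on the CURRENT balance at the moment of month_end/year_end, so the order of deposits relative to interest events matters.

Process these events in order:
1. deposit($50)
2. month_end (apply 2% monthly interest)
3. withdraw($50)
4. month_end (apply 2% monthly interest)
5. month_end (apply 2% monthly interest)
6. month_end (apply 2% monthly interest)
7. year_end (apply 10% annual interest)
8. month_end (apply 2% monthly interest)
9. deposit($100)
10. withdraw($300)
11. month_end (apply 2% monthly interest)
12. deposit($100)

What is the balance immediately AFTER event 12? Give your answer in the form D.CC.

After 1 (deposit($50)): balance=$50.00 total_interest=$0.00
After 2 (month_end (apply 2% monthly interest)): balance=$51.00 total_interest=$1.00
After 3 (withdraw($50)): balance=$1.00 total_interest=$1.00
After 4 (month_end (apply 2% monthly interest)): balance=$1.02 total_interest=$1.02
After 5 (month_end (apply 2% monthly interest)): balance=$1.04 total_interest=$1.04
After 6 (month_end (apply 2% monthly interest)): balance=$1.06 total_interest=$1.06
After 7 (year_end (apply 10% annual interest)): balance=$1.16 total_interest=$1.16
After 8 (month_end (apply 2% monthly interest)): balance=$1.18 total_interest=$1.18
After 9 (deposit($100)): balance=$101.18 total_interest=$1.18
After 10 (withdraw($300)): balance=$0.00 total_interest=$1.18
After 11 (month_end (apply 2% monthly interest)): balance=$0.00 total_interest=$1.18
After 12 (deposit($100)): balance=$100.00 total_interest=$1.18

Answer: 100.00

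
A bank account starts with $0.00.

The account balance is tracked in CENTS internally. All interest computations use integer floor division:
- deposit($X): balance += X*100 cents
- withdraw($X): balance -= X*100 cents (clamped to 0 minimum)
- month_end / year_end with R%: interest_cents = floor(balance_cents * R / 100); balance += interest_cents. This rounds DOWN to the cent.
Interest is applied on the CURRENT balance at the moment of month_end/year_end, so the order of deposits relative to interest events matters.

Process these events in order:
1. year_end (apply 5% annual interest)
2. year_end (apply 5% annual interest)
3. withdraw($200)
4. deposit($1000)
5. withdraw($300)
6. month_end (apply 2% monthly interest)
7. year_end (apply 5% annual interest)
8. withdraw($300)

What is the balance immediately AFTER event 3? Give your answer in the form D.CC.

Answer: 0.00

Derivation:
After 1 (year_end (apply 5% annual interest)): balance=$0.00 total_interest=$0.00
After 2 (year_end (apply 5% annual interest)): balance=$0.00 total_interest=$0.00
After 3 (withdraw($200)): balance=$0.00 total_interest=$0.00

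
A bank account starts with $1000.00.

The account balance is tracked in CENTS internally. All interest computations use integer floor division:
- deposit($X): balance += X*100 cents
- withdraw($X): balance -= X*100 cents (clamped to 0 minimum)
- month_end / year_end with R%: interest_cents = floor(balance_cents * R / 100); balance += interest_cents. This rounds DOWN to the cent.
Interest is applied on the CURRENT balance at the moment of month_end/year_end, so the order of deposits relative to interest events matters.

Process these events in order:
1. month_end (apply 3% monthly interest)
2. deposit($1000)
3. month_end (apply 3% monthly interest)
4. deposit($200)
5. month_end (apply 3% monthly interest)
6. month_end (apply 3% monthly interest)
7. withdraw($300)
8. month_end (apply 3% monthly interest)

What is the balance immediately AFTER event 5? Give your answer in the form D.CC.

Answer: 2359.62

Derivation:
After 1 (month_end (apply 3% monthly interest)): balance=$1030.00 total_interest=$30.00
After 2 (deposit($1000)): balance=$2030.00 total_interest=$30.00
After 3 (month_end (apply 3% monthly interest)): balance=$2090.90 total_interest=$90.90
After 4 (deposit($200)): balance=$2290.90 total_interest=$90.90
After 5 (month_end (apply 3% monthly interest)): balance=$2359.62 total_interest=$159.62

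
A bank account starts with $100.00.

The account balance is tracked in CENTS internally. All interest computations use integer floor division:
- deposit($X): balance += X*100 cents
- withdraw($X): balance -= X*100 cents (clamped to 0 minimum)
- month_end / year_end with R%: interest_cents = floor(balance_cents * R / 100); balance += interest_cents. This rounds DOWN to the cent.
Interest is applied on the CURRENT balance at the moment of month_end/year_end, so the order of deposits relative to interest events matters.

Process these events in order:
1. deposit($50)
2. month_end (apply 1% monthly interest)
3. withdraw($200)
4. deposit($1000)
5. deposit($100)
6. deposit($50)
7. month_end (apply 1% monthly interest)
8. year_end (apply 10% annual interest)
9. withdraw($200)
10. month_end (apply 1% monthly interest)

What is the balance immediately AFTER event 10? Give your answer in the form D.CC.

Answer: 1088.42

Derivation:
After 1 (deposit($50)): balance=$150.00 total_interest=$0.00
After 2 (month_end (apply 1% monthly interest)): balance=$151.50 total_interest=$1.50
After 3 (withdraw($200)): balance=$0.00 total_interest=$1.50
After 4 (deposit($1000)): balance=$1000.00 total_interest=$1.50
After 5 (deposit($100)): balance=$1100.00 total_interest=$1.50
After 6 (deposit($50)): balance=$1150.00 total_interest=$1.50
After 7 (month_end (apply 1% monthly interest)): balance=$1161.50 total_interest=$13.00
After 8 (year_end (apply 10% annual interest)): balance=$1277.65 total_interest=$129.15
After 9 (withdraw($200)): balance=$1077.65 total_interest=$129.15
After 10 (month_end (apply 1% monthly interest)): balance=$1088.42 total_interest=$139.92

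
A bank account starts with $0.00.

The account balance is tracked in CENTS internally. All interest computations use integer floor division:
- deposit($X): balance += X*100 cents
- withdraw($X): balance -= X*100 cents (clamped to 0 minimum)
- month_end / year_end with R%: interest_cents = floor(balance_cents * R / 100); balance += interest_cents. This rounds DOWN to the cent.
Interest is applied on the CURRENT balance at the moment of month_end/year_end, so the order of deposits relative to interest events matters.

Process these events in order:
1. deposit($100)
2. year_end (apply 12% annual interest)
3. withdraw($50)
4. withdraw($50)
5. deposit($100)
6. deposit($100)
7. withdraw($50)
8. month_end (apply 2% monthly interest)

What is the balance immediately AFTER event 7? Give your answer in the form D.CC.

Answer: 162.00

Derivation:
After 1 (deposit($100)): balance=$100.00 total_interest=$0.00
After 2 (year_end (apply 12% annual interest)): balance=$112.00 total_interest=$12.00
After 3 (withdraw($50)): balance=$62.00 total_interest=$12.00
After 4 (withdraw($50)): balance=$12.00 total_interest=$12.00
After 5 (deposit($100)): balance=$112.00 total_interest=$12.00
After 6 (deposit($100)): balance=$212.00 total_interest=$12.00
After 7 (withdraw($50)): balance=$162.00 total_interest=$12.00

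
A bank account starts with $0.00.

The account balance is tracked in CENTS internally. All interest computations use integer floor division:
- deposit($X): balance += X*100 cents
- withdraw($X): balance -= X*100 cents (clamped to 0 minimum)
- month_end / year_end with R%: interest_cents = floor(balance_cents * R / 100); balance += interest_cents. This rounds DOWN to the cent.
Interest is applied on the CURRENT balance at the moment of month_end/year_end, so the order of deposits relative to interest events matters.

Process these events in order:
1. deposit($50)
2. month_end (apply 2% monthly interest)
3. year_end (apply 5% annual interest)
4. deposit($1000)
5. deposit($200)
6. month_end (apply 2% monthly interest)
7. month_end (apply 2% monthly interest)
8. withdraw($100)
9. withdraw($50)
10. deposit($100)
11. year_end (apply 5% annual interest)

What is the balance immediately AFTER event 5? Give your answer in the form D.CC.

Answer: 1253.55

Derivation:
After 1 (deposit($50)): balance=$50.00 total_interest=$0.00
After 2 (month_end (apply 2% monthly interest)): balance=$51.00 total_interest=$1.00
After 3 (year_end (apply 5% annual interest)): balance=$53.55 total_interest=$3.55
After 4 (deposit($1000)): balance=$1053.55 total_interest=$3.55
After 5 (deposit($200)): balance=$1253.55 total_interest=$3.55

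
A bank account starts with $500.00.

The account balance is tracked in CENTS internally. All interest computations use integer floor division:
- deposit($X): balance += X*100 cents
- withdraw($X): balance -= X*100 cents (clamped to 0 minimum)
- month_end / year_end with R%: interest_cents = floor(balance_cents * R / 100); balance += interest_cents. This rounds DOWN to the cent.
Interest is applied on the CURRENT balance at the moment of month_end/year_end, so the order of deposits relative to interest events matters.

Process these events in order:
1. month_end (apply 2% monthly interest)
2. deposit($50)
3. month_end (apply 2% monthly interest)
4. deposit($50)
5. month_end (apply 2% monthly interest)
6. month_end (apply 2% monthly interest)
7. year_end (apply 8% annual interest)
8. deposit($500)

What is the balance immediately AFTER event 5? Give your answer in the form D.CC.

After 1 (month_end (apply 2% monthly interest)): balance=$510.00 total_interest=$10.00
After 2 (deposit($50)): balance=$560.00 total_interest=$10.00
After 3 (month_end (apply 2% monthly interest)): balance=$571.20 total_interest=$21.20
After 4 (deposit($50)): balance=$621.20 total_interest=$21.20
After 5 (month_end (apply 2% monthly interest)): balance=$633.62 total_interest=$33.62

Answer: 633.62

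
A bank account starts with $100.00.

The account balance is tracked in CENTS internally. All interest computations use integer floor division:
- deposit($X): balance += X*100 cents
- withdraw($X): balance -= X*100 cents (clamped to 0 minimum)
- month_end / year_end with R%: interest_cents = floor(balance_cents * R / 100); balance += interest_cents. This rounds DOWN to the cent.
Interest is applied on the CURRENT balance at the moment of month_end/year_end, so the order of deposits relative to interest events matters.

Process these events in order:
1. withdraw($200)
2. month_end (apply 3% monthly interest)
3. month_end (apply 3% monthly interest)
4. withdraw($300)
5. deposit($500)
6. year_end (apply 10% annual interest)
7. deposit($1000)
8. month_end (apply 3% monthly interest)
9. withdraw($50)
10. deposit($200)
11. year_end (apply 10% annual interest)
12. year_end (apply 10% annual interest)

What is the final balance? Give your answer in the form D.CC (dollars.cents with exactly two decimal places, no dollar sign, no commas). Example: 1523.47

Answer: 2113.26

Derivation:
After 1 (withdraw($200)): balance=$0.00 total_interest=$0.00
After 2 (month_end (apply 3% monthly interest)): balance=$0.00 total_interest=$0.00
After 3 (month_end (apply 3% monthly interest)): balance=$0.00 total_interest=$0.00
After 4 (withdraw($300)): balance=$0.00 total_interest=$0.00
After 5 (deposit($500)): balance=$500.00 total_interest=$0.00
After 6 (year_end (apply 10% annual interest)): balance=$550.00 total_interest=$50.00
After 7 (deposit($1000)): balance=$1550.00 total_interest=$50.00
After 8 (month_end (apply 3% monthly interest)): balance=$1596.50 total_interest=$96.50
After 9 (withdraw($50)): balance=$1546.50 total_interest=$96.50
After 10 (deposit($200)): balance=$1746.50 total_interest=$96.50
After 11 (year_end (apply 10% annual interest)): balance=$1921.15 total_interest=$271.15
After 12 (year_end (apply 10% annual interest)): balance=$2113.26 total_interest=$463.26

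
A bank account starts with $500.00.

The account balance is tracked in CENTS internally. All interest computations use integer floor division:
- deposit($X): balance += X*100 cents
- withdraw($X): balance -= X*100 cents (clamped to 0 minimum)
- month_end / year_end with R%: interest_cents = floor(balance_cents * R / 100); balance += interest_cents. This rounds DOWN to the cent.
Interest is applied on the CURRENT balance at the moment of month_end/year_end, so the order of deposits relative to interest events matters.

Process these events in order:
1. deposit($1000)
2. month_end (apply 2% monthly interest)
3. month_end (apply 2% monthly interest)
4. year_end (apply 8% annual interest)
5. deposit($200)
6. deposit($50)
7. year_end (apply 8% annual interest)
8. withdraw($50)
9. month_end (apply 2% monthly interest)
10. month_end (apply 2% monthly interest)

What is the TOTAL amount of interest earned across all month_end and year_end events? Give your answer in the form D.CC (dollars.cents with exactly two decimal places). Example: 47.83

After 1 (deposit($1000)): balance=$1500.00 total_interest=$0.00
After 2 (month_end (apply 2% monthly interest)): balance=$1530.00 total_interest=$30.00
After 3 (month_end (apply 2% monthly interest)): balance=$1560.60 total_interest=$60.60
After 4 (year_end (apply 8% annual interest)): balance=$1685.44 total_interest=$185.44
After 5 (deposit($200)): balance=$1885.44 total_interest=$185.44
After 6 (deposit($50)): balance=$1935.44 total_interest=$185.44
After 7 (year_end (apply 8% annual interest)): balance=$2090.27 total_interest=$340.27
After 8 (withdraw($50)): balance=$2040.27 total_interest=$340.27
After 9 (month_end (apply 2% monthly interest)): balance=$2081.07 total_interest=$381.07
After 10 (month_end (apply 2% monthly interest)): balance=$2122.69 total_interest=$422.69

Answer: 422.69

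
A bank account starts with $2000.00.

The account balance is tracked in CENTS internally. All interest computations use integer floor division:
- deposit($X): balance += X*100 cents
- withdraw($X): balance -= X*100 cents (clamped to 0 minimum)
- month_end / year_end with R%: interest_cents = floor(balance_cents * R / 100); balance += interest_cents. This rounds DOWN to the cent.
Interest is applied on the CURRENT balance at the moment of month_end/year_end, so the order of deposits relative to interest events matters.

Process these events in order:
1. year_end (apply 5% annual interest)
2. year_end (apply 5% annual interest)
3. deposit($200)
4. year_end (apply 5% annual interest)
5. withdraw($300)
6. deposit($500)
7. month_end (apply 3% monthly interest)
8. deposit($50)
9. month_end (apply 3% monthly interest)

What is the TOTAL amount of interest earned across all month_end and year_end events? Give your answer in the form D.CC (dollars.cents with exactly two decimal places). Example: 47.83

After 1 (year_end (apply 5% annual interest)): balance=$2100.00 total_interest=$100.00
After 2 (year_end (apply 5% annual interest)): balance=$2205.00 total_interest=$205.00
After 3 (deposit($200)): balance=$2405.00 total_interest=$205.00
After 4 (year_end (apply 5% annual interest)): balance=$2525.25 total_interest=$325.25
After 5 (withdraw($300)): balance=$2225.25 total_interest=$325.25
After 6 (deposit($500)): balance=$2725.25 total_interest=$325.25
After 7 (month_end (apply 3% monthly interest)): balance=$2807.00 total_interest=$407.00
After 8 (deposit($50)): balance=$2857.00 total_interest=$407.00
After 9 (month_end (apply 3% monthly interest)): balance=$2942.71 total_interest=$492.71

Answer: 492.71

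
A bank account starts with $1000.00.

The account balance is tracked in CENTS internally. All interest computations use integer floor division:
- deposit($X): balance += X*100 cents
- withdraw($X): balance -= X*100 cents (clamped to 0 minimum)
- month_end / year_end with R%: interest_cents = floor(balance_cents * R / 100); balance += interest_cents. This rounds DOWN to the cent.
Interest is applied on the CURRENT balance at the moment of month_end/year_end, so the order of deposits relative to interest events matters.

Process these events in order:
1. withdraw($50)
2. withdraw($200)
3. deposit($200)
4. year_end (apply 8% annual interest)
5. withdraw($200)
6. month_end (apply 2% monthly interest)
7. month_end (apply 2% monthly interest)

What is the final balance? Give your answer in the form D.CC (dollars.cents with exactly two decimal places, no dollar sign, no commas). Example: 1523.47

After 1 (withdraw($50)): balance=$950.00 total_interest=$0.00
After 2 (withdraw($200)): balance=$750.00 total_interest=$0.00
After 3 (deposit($200)): balance=$950.00 total_interest=$0.00
After 4 (year_end (apply 8% annual interest)): balance=$1026.00 total_interest=$76.00
After 5 (withdraw($200)): balance=$826.00 total_interest=$76.00
After 6 (month_end (apply 2% monthly interest)): balance=$842.52 total_interest=$92.52
After 7 (month_end (apply 2% monthly interest)): balance=$859.37 total_interest=$109.37

Answer: 859.37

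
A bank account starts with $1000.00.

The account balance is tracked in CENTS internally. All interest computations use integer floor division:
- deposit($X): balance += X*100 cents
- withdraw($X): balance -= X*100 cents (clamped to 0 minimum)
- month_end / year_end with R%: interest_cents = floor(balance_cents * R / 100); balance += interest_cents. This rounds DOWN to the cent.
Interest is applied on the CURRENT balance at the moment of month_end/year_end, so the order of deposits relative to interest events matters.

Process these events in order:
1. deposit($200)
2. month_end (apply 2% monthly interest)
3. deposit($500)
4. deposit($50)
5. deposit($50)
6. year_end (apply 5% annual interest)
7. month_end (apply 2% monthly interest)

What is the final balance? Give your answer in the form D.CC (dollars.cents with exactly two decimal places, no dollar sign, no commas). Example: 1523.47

Answer: 1953.50

Derivation:
After 1 (deposit($200)): balance=$1200.00 total_interest=$0.00
After 2 (month_end (apply 2% monthly interest)): balance=$1224.00 total_interest=$24.00
After 3 (deposit($500)): balance=$1724.00 total_interest=$24.00
After 4 (deposit($50)): balance=$1774.00 total_interest=$24.00
After 5 (deposit($50)): balance=$1824.00 total_interest=$24.00
After 6 (year_end (apply 5% annual interest)): balance=$1915.20 total_interest=$115.20
After 7 (month_end (apply 2% monthly interest)): balance=$1953.50 total_interest=$153.50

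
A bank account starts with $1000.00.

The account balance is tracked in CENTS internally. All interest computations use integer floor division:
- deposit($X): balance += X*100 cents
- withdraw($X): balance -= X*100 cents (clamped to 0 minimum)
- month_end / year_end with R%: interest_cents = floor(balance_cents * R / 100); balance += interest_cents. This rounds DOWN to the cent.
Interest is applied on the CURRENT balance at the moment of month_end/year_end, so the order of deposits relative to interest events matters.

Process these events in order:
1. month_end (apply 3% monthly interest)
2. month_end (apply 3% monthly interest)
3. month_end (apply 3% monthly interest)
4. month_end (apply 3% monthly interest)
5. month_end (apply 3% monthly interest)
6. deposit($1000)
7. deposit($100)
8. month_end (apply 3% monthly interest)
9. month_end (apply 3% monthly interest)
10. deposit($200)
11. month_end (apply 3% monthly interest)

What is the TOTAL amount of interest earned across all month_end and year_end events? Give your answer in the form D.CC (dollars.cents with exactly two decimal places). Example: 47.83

Answer: 374.74

Derivation:
After 1 (month_end (apply 3% monthly interest)): balance=$1030.00 total_interest=$30.00
After 2 (month_end (apply 3% monthly interest)): balance=$1060.90 total_interest=$60.90
After 3 (month_end (apply 3% monthly interest)): balance=$1092.72 total_interest=$92.72
After 4 (month_end (apply 3% monthly interest)): balance=$1125.50 total_interest=$125.50
After 5 (month_end (apply 3% monthly interest)): balance=$1159.26 total_interest=$159.26
After 6 (deposit($1000)): balance=$2159.26 total_interest=$159.26
After 7 (deposit($100)): balance=$2259.26 total_interest=$159.26
After 8 (month_end (apply 3% monthly interest)): balance=$2327.03 total_interest=$227.03
After 9 (month_end (apply 3% monthly interest)): balance=$2396.84 total_interest=$296.84
After 10 (deposit($200)): balance=$2596.84 total_interest=$296.84
After 11 (month_end (apply 3% monthly interest)): balance=$2674.74 total_interest=$374.74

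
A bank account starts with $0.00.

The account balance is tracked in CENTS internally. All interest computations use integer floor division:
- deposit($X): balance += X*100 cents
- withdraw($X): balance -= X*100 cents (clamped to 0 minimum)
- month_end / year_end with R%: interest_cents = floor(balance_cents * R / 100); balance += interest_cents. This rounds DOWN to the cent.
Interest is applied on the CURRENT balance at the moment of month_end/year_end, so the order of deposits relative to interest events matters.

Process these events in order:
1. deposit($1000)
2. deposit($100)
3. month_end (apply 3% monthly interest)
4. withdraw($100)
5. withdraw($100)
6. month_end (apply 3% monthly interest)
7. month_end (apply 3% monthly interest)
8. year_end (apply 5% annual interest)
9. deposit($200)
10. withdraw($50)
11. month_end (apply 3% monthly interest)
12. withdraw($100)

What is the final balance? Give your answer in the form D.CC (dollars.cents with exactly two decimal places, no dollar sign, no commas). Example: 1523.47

Answer: 1124.97

Derivation:
After 1 (deposit($1000)): balance=$1000.00 total_interest=$0.00
After 2 (deposit($100)): balance=$1100.00 total_interest=$0.00
After 3 (month_end (apply 3% monthly interest)): balance=$1133.00 total_interest=$33.00
After 4 (withdraw($100)): balance=$1033.00 total_interest=$33.00
After 5 (withdraw($100)): balance=$933.00 total_interest=$33.00
After 6 (month_end (apply 3% monthly interest)): balance=$960.99 total_interest=$60.99
After 7 (month_end (apply 3% monthly interest)): balance=$989.81 total_interest=$89.81
After 8 (year_end (apply 5% annual interest)): balance=$1039.30 total_interest=$139.30
After 9 (deposit($200)): balance=$1239.30 total_interest=$139.30
After 10 (withdraw($50)): balance=$1189.30 total_interest=$139.30
After 11 (month_end (apply 3% monthly interest)): balance=$1224.97 total_interest=$174.97
After 12 (withdraw($100)): balance=$1124.97 total_interest=$174.97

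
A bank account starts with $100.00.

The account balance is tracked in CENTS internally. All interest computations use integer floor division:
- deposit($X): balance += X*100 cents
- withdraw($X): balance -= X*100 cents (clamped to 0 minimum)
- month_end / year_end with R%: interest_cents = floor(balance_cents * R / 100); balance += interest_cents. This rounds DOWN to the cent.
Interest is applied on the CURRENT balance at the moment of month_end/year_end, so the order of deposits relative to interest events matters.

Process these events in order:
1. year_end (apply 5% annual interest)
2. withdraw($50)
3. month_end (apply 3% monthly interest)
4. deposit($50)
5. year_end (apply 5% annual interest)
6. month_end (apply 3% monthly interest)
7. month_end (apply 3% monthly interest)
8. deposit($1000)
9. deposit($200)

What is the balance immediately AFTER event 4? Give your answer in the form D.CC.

Answer: 106.65

Derivation:
After 1 (year_end (apply 5% annual interest)): balance=$105.00 total_interest=$5.00
After 2 (withdraw($50)): balance=$55.00 total_interest=$5.00
After 3 (month_end (apply 3% monthly interest)): balance=$56.65 total_interest=$6.65
After 4 (deposit($50)): balance=$106.65 total_interest=$6.65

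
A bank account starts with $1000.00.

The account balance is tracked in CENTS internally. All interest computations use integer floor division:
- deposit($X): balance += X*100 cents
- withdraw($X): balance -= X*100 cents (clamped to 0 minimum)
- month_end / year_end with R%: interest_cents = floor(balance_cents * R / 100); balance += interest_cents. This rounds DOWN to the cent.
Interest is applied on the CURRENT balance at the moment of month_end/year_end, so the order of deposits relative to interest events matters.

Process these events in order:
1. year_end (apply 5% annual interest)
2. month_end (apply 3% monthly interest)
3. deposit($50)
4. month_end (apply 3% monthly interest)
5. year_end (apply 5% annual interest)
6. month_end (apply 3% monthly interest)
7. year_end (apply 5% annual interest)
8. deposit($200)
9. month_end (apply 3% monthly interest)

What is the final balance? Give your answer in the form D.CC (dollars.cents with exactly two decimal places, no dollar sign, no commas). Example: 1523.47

After 1 (year_end (apply 5% annual interest)): balance=$1050.00 total_interest=$50.00
After 2 (month_end (apply 3% monthly interest)): balance=$1081.50 total_interest=$81.50
After 3 (deposit($50)): balance=$1131.50 total_interest=$81.50
After 4 (month_end (apply 3% monthly interest)): balance=$1165.44 total_interest=$115.44
After 5 (year_end (apply 5% annual interest)): balance=$1223.71 total_interest=$173.71
After 6 (month_end (apply 3% monthly interest)): balance=$1260.42 total_interest=$210.42
After 7 (year_end (apply 5% annual interest)): balance=$1323.44 total_interest=$273.44
After 8 (deposit($200)): balance=$1523.44 total_interest=$273.44
After 9 (month_end (apply 3% monthly interest)): balance=$1569.14 total_interest=$319.14

Answer: 1569.14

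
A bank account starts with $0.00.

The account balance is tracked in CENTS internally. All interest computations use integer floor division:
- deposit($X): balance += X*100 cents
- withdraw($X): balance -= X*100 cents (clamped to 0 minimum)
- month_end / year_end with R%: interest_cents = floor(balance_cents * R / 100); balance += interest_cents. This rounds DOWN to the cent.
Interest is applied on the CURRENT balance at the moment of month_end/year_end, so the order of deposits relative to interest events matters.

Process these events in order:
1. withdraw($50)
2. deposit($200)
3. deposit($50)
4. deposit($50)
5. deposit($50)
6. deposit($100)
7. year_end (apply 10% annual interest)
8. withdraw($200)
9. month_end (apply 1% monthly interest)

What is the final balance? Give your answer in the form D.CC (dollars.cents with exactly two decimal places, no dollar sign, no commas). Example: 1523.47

After 1 (withdraw($50)): balance=$0.00 total_interest=$0.00
After 2 (deposit($200)): balance=$200.00 total_interest=$0.00
After 3 (deposit($50)): balance=$250.00 total_interest=$0.00
After 4 (deposit($50)): balance=$300.00 total_interest=$0.00
After 5 (deposit($50)): balance=$350.00 total_interest=$0.00
After 6 (deposit($100)): balance=$450.00 total_interest=$0.00
After 7 (year_end (apply 10% annual interest)): balance=$495.00 total_interest=$45.00
After 8 (withdraw($200)): balance=$295.00 total_interest=$45.00
After 9 (month_end (apply 1% monthly interest)): balance=$297.95 total_interest=$47.95

Answer: 297.95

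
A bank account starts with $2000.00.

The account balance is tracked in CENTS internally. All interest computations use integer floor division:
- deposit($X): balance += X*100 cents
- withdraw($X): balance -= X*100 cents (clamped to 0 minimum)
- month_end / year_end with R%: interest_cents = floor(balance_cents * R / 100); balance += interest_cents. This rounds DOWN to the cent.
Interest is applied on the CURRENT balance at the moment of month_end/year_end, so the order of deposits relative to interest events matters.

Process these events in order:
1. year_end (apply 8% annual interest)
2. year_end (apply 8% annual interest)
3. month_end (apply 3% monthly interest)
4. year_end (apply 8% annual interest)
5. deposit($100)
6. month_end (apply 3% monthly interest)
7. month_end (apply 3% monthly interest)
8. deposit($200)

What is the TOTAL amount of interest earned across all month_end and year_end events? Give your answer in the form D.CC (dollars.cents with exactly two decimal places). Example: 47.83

Answer: 759.12

Derivation:
After 1 (year_end (apply 8% annual interest)): balance=$2160.00 total_interest=$160.00
After 2 (year_end (apply 8% annual interest)): balance=$2332.80 total_interest=$332.80
After 3 (month_end (apply 3% monthly interest)): balance=$2402.78 total_interest=$402.78
After 4 (year_end (apply 8% annual interest)): balance=$2595.00 total_interest=$595.00
After 5 (deposit($100)): balance=$2695.00 total_interest=$595.00
After 6 (month_end (apply 3% monthly interest)): balance=$2775.85 total_interest=$675.85
After 7 (month_end (apply 3% monthly interest)): balance=$2859.12 total_interest=$759.12
After 8 (deposit($200)): balance=$3059.12 total_interest=$759.12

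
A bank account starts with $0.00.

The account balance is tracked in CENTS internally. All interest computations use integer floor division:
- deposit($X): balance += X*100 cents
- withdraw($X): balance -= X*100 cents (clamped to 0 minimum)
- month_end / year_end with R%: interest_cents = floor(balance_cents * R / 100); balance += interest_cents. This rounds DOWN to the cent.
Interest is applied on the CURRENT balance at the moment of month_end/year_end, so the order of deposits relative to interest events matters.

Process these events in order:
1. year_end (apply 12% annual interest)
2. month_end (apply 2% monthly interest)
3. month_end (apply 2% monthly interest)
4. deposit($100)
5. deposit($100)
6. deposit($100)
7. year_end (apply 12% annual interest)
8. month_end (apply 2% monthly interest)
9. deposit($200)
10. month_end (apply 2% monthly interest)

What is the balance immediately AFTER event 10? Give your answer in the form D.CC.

Answer: 553.57

Derivation:
After 1 (year_end (apply 12% annual interest)): balance=$0.00 total_interest=$0.00
After 2 (month_end (apply 2% monthly interest)): balance=$0.00 total_interest=$0.00
After 3 (month_end (apply 2% monthly interest)): balance=$0.00 total_interest=$0.00
After 4 (deposit($100)): balance=$100.00 total_interest=$0.00
After 5 (deposit($100)): balance=$200.00 total_interest=$0.00
After 6 (deposit($100)): balance=$300.00 total_interest=$0.00
After 7 (year_end (apply 12% annual interest)): balance=$336.00 total_interest=$36.00
After 8 (month_end (apply 2% monthly interest)): balance=$342.72 total_interest=$42.72
After 9 (deposit($200)): balance=$542.72 total_interest=$42.72
After 10 (month_end (apply 2% monthly interest)): balance=$553.57 total_interest=$53.57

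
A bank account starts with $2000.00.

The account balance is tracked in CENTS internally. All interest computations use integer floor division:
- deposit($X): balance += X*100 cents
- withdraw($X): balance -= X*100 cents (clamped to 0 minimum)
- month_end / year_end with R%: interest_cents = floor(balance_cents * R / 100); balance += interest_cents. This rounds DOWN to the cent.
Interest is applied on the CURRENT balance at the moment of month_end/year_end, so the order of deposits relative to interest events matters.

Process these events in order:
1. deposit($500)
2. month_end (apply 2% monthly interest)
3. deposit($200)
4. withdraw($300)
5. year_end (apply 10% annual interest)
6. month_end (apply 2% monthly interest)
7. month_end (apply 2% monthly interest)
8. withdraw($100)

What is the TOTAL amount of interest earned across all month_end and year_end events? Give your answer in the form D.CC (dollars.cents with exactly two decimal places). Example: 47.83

After 1 (deposit($500)): balance=$2500.00 total_interest=$0.00
After 2 (month_end (apply 2% monthly interest)): balance=$2550.00 total_interest=$50.00
After 3 (deposit($200)): balance=$2750.00 total_interest=$50.00
After 4 (withdraw($300)): balance=$2450.00 total_interest=$50.00
After 5 (year_end (apply 10% annual interest)): balance=$2695.00 total_interest=$295.00
After 6 (month_end (apply 2% monthly interest)): balance=$2748.90 total_interest=$348.90
After 7 (month_end (apply 2% monthly interest)): balance=$2803.87 total_interest=$403.87
After 8 (withdraw($100)): balance=$2703.87 total_interest=$403.87

Answer: 403.87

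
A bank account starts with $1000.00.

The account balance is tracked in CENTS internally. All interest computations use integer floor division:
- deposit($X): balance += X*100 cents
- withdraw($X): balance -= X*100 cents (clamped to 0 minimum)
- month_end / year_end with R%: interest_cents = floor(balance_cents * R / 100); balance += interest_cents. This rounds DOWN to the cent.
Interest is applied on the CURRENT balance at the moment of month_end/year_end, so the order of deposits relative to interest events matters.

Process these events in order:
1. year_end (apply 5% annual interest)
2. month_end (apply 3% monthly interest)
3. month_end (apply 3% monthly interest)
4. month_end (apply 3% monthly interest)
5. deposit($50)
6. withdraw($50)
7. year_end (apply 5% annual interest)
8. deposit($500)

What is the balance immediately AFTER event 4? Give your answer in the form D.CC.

After 1 (year_end (apply 5% annual interest)): balance=$1050.00 total_interest=$50.00
After 2 (month_end (apply 3% monthly interest)): balance=$1081.50 total_interest=$81.50
After 3 (month_end (apply 3% monthly interest)): balance=$1113.94 total_interest=$113.94
After 4 (month_end (apply 3% monthly interest)): balance=$1147.35 total_interest=$147.35

Answer: 1147.35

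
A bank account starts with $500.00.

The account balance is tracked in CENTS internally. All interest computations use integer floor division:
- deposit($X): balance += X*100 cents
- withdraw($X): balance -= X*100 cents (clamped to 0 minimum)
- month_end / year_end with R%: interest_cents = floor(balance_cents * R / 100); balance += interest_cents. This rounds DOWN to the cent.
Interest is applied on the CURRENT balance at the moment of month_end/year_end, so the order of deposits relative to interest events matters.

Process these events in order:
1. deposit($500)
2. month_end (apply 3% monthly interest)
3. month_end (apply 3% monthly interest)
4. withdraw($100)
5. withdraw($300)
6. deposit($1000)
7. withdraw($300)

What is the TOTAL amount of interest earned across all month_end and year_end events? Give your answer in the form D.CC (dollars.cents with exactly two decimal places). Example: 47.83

After 1 (deposit($500)): balance=$1000.00 total_interest=$0.00
After 2 (month_end (apply 3% monthly interest)): balance=$1030.00 total_interest=$30.00
After 3 (month_end (apply 3% monthly interest)): balance=$1060.90 total_interest=$60.90
After 4 (withdraw($100)): balance=$960.90 total_interest=$60.90
After 5 (withdraw($300)): balance=$660.90 total_interest=$60.90
After 6 (deposit($1000)): balance=$1660.90 total_interest=$60.90
After 7 (withdraw($300)): balance=$1360.90 total_interest=$60.90

Answer: 60.90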